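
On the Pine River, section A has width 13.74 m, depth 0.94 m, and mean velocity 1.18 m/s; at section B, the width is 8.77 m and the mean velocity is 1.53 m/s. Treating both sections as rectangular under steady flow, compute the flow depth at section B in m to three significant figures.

Q = A₁V₁ = (13.74×0.94) × 1.18 = 15.24 m³/s
d₂ = Q/(b₂ V₂) = 15.24/(8.77×1.53) = 1.136 m

1.14 m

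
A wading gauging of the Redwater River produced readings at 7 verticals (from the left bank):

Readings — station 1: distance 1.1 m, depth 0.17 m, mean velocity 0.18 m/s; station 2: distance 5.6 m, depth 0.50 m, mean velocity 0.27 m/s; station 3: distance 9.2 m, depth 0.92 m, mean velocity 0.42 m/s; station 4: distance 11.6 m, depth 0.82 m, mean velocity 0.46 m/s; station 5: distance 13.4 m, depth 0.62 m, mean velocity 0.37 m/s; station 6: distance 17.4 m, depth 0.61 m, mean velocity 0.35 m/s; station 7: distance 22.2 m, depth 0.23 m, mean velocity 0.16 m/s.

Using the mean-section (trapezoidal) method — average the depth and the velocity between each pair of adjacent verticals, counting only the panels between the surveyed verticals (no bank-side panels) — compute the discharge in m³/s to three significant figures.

4.08 m³/s

Panel 1-2: Δb = 4.5 m, d̄ = (0.17+0.50)/2 = 0.335, v̄ = (0.18+0.27)/2 = 0.225 → q = 4.5×0.335×0.225 = 0.3392 m³/s
Panel 2-3: Δb = 3.6 m, d̄ = (0.50+0.92)/2 = 0.71, v̄ = (0.27+0.42)/2 = 0.345 → q = 3.6×0.71×0.345 = 0.8818 m³/s
Panel 3-4: Δb = 2.4 m, d̄ = (0.92+0.82)/2 = 0.87, v̄ = (0.42+0.46)/2 = 0.44 → q = 2.4×0.87×0.44 = 0.9187 m³/s
Panel 4-5: Δb = 1.8 m, d̄ = (0.82+0.62)/2 = 0.72, v̄ = (0.46+0.37)/2 = 0.415 → q = 1.8×0.72×0.415 = 0.5378 m³/s
Panel 5-6: Δb = 4 m, d̄ = (0.62+0.61)/2 = 0.615, v̄ = (0.37+0.35)/2 = 0.36 → q = 4×0.615×0.36 = 0.8856 m³/s
Panel 6-7: Δb = 4.8 m, d̄ = (0.61+0.23)/2 = 0.42, v̄ = (0.35+0.16)/2 = 0.255 → q = 4.8×0.42×0.255 = 0.5141 m³/s
Q = Σ q = 4.077 m³/s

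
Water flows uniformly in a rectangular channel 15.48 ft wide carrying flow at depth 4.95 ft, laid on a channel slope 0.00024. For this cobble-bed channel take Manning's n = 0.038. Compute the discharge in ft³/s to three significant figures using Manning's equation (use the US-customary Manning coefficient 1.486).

A = b·y = 15.48 × 4.95 = 76.63 ft²
P = b + 2y = 15.48 + 2×4.95 = 25.38 ft
R = A/P = 76.63/25.38 = 3.019 ft
Q = (1.486/n)·A·R^(2/3)·S^(1/2) = (1.486/0.038) × 76.63 × 3.019^(2/3) × 0.00024^(1/2) = 96.97 ft³/s

97.0 ft³/s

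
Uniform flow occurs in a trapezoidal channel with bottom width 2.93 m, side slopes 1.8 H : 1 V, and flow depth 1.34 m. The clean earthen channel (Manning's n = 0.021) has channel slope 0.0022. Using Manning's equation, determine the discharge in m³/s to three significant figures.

A = (b + z·y)·y = (2.93 + 1.8×1.34)×1.34 = 7.158 m²
P = b + 2y√(1+z²) = 2.93 + 2×1.34×√(1+1.8²) = 8.448 m
R = A/P = 7.158/8.448 = 0.8473 m
Q = (1/n)·A·R^(2/3)·S^(1/2) = (1/0.021) × 7.158 × 0.8473^(2/3) × 0.0022^(1/2) = 14.32 m³/s

14.3 m³/s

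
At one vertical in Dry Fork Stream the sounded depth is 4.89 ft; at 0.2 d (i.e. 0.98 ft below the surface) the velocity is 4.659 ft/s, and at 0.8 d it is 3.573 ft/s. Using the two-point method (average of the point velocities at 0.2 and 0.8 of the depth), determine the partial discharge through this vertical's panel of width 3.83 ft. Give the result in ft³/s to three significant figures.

77.1 ft³/s

v̄ = (4.659 + 3.573) / 2 = 4.116 ft/s
q = v̄ × d × w = 4.116 × 4.89 × 3.83 = 77.09 ft³/s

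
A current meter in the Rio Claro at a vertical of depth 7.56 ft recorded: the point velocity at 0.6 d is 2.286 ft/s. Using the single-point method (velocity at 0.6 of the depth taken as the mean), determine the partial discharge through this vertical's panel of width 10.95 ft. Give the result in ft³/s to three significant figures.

189 ft³/s

v̄ = v₀.₆ = 2.286 ft/s
q = v̄ × d × w = 2.286 × 7.56 × 10.95 = 189.2 ft³/s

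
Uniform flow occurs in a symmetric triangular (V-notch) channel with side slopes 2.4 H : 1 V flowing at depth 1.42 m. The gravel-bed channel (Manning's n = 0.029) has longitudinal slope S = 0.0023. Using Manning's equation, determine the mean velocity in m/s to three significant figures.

1.25 m/s

A = z·y² = 2.4×1.42² = 4.839 m²
P = 2y√(1+z²) = 2×1.42×√(1+2.4²) = 7.384 m
R = A/P = 4.839/7.384 = 0.6554 m
Q = (1/n)·A·R^(2/3)·S^(1/2) = (1/0.029) × 4.839 × 0.6554^(2/3) × 0.0023^(1/2) = 6.038 m³/s
V = Q/A = 6.038/4.839 = 1.248 m/s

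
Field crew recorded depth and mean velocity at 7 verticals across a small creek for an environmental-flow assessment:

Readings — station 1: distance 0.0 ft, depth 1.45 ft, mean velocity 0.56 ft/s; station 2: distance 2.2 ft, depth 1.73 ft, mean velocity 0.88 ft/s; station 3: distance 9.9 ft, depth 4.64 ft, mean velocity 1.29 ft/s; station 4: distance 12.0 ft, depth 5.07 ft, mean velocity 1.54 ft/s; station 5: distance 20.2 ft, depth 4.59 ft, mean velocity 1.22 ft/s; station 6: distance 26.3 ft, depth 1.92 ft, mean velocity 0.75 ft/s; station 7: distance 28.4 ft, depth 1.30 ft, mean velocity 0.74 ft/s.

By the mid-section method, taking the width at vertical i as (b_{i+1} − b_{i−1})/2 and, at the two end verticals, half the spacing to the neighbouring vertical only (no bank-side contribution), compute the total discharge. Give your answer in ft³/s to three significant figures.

w_1 = (2.2 − 0.0)/2 = 1.1 ft; q_1 = 0.56 × 1.45 × 1.1 = 0.8932 ft³/s
w_2 = (9.9 − 0.0)/2 = 4.95 ft; q_2 = 0.88 × 1.73 × 4.95 = 7.536 ft³/s
w_3 = (12.0 − 2.2)/2 = 4.9 ft; q_3 = 1.29 × 4.64 × 4.9 = 29.33 ft³/s
w_4 = (20.2 − 9.9)/2 = 5.15 ft; q_4 = 1.54 × 5.07 × 5.15 = 40.21 ft³/s
w_5 = (26.3 − 12.0)/2 = 7.15 ft; q_5 = 1.22 × 4.59 × 7.15 = 40.04 ft³/s
w_6 = (28.4 − 20.2)/2 = 4.1 ft; q_6 = 0.75 × 1.92 × 4.1 = 5.904 ft³/s
w_7 = (28.4 − 26.3)/2 = 1.05 ft; q_7 = 0.74 × 1.30 × 1.05 = 1.010 ft³/s
Q = Σ qᵢ = 124.9 ft³/s

125 ft³/s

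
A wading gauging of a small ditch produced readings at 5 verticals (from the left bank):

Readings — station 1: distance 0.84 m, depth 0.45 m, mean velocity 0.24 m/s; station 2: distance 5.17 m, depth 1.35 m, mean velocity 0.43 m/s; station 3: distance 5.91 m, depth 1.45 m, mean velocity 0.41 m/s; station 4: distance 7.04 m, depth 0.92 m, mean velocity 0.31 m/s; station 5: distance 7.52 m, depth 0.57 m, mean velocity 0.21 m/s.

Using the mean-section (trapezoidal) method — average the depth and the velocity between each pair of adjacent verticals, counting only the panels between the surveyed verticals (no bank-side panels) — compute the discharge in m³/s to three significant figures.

Panel 1-2: Δb = 4.33 m, d̄ = (0.45+1.35)/2 = 0.9, v̄ = (0.24+0.43)/2 = 0.335 → q = 4.33×0.9×0.335 = 1.305 m³/s
Panel 2-3: Δb = 0.74 m, d̄ = (1.35+1.45)/2 = 1.4, v̄ = (0.43+0.41)/2 = 0.42 → q = 0.74×1.4×0.42 = 0.4351 m³/s
Panel 3-4: Δb = 1.13 m, d̄ = (1.45+0.92)/2 = 1.185, v̄ = (0.41+0.31)/2 = 0.36 → q = 1.13×1.185×0.36 = 0.4821 m³/s
Panel 4-5: Δb = 0.48 m, d̄ = (0.92+0.57)/2 = 0.745, v̄ = (0.31+0.21)/2 = 0.26 → q = 0.48×0.745×0.26 = 0.09298 m³/s
Q = Σ q = 2.316 m³/s

2.32 m³/s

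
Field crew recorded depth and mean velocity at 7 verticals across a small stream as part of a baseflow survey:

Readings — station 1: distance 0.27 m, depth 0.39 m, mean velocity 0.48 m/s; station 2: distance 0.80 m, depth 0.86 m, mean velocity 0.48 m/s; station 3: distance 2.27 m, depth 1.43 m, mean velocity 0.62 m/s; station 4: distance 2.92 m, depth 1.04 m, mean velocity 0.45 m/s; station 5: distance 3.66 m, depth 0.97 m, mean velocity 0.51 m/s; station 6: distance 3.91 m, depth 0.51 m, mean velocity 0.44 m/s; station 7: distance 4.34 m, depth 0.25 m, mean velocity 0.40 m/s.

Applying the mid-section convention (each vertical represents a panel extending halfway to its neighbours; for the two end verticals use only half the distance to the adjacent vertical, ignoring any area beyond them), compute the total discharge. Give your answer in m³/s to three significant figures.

w_1 = (0.80 − 0.27)/2 = 0.265 m; q_1 = 0.48 × 0.39 × 0.265 = 0.04961 m³/s
w_2 = (2.27 − 0.27)/2 = 1 m; q_2 = 0.48 × 0.86 × 1 = 0.4128 m³/s
w_3 = (2.92 − 0.80)/2 = 1.06 m; q_3 = 0.62 × 1.43 × 1.06 = 0.9398 m³/s
w_4 = (3.66 − 2.27)/2 = 0.695 m; q_4 = 0.45 × 1.04 × 0.695 = 0.3253 m³/s
w_5 = (3.91 − 2.92)/2 = 0.495 m; q_5 = 0.51 × 0.97 × 0.495 = 0.2449 m³/s
w_6 = (4.34 − 3.66)/2 = 0.34 m; q_6 = 0.44 × 0.51 × 0.34 = 0.07630 m³/s
w_7 = (4.34 − 3.91)/2 = 0.215 m; q_7 = 0.40 × 0.25 × 0.215 = 0.02150 m³/s
Q = Σ qᵢ = 2.070 m³/s

2.07 m³/s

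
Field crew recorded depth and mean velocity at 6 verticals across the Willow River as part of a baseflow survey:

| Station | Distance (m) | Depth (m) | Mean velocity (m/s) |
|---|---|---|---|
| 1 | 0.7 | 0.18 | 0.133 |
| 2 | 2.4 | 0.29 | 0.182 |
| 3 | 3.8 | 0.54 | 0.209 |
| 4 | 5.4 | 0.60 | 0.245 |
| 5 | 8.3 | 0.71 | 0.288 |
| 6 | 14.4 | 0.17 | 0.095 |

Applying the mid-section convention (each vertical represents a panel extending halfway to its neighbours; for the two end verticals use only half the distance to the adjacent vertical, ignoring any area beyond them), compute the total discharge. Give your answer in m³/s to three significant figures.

1.57 m³/s

w_1 = (2.4 − 0.7)/2 = 0.85 m; q_1 = 0.133 × 0.18 × 0.85 = 0.02035 m³/s
w_2 = (3.8 − 0.7)/2 = 1.55 m; q_2 = 0.182 × 0.29 × 1.55 = 0.08181 m³/s
w_3 = (5.4 − 2.4)/2 = 1.5 m; q_3 = 0.209 × 0.54 × 1.5 = 0.1693 m³/s
w_4 = (8.3 − 3.8)/2 = 2.25 m; q_4 = 0.245 × 0.60 × 2.25 = 0.3308 m³/s
w_5 = (14.4 − 5.4)/2 = 4.5 m; q_5 = 0.288 × 0.71 × 4.5 = 0.9202 m³/s
w_6 = (14.4 − 8.3)/2 = 3.05 m; q_6 = 0.095 × 0.17 × 3.05 = 0.04926 m³/s
Q = Σ qᵢ = 1.572 m³/s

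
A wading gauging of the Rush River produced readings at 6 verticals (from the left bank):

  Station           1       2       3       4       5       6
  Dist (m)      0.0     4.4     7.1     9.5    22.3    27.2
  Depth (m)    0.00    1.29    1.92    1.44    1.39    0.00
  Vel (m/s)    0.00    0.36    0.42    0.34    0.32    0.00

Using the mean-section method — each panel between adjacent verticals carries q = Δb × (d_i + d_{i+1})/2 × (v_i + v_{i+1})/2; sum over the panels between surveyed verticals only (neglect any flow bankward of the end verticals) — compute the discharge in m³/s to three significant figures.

Panel 1-2: Δb = 4.4 m, d̄ = (0.00+1.29)/2 = 0.645, v̄ = (0.00+0.36)/2 = 0.18 → q = 4.4×0.645×0.18 = 0.5108 m³/s
Panel 2-3: Δb = 2.7 m, d̄ = (1.29+1.92)/2 = 1.605, v̄ = (0.36+0.42)/2 = 0.39 → q = 2.7×1.605×0.39 = 1.690 m³/s
Panel 3-4: Δb = 2.4 m, d̄ = (1.92+1.44)/2 = 1.68, v̄ = (0.42+0.34)/2 = 0.38 → q = 2.4×1.68×0.38 = 1.532 m³/s
Panel 4-5: Δb = 12.8 m, d̄ = (1.44+1.39)/2 = 1.415, v̄ = (0.34+0.32)/2 = 0.33 → q = 12.8×1.415×0.33 = 5.977 m³/s
Panel 5-6: Δb = 4.9 m, d̄ = (1.39+0.00)/2 = 0.695, v̄ = (0.32+0.00)/2 = 0.16 → q = 4.9×0.695×0.16 = 0.5449 m³/s
Q = Σ q = 10.25 m³/s

10.3 m³/s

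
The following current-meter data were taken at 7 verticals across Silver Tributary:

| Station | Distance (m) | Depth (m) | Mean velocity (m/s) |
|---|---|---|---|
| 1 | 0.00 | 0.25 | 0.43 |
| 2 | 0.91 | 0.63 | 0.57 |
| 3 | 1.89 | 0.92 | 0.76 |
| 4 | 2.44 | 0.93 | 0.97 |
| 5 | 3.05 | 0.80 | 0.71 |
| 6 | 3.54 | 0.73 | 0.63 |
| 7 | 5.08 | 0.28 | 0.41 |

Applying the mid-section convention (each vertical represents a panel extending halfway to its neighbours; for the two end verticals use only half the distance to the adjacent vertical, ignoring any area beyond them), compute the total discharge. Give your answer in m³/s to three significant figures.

2.31 m³/s

w_1 = (0.91 − 0.00)/2 = 0.455 m; q_1 = 0.43 × 0.25 × 0.455 = 0.04891 m³/s
w_2 = (1.89 − 0.00)/2 = 0.945 m; q_2 = 0.57 × 0.63 × 0.945 = 0.3393 m³/s
w_3 = (2.44 − 0.91)/2 = 0.765 m; q_3 = 0.76 × 0.92 × 0.765 = 0.5349 m³/s
w_4 = (3.05 − 1.89)/2 = 0.58 m; q_4 = 0.97 × 0.93 × 0.58 = 0.5232 m³/s
w_5 = (3.54 − 2.44)/2 = 0.55 m; q_5 = 0.71 × 0.80 × 0.55 = 0.3124 m³/s
w_6 = (5.08 − 3.05)/2 = 1.015 m; q_6 = 0.63 × 0.73 × 1.015 = 0.4668 m³/s
w_7 = (5.08 − 3.54)/2 = 0.77 m; q_7 = 0.41 × 0.28 × 0.77 = 0.08840 m³/s
Q = Σ qᵢ = 2.314 m³/s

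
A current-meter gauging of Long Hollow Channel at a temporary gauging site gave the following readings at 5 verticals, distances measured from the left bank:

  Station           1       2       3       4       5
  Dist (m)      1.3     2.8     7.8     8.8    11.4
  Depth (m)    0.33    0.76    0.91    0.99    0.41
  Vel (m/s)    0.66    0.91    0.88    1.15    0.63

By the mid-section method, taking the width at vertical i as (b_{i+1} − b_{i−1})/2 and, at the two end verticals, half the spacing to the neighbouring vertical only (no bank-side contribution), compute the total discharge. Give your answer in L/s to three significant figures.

w_1 = (2.8 − 1.3)/2 = 0.75 m; q_1 = 0.66 × 0.33 × 0.75 = 0.1634 m³/s
w_2 = (7.8 − 1.3)/2 = 3.25 m; q_2 = 0.91 × 0.76 × 3.25 = 2.248 m³/s
w_3 = (8.8 − 2.8)/2 = 3 m; q_3 = 0.88 × 0.91 × 3 = 2.402 m³/s
w_4 = (11.4 − 7.8)/2 = 1.8 m; q_4 = 1.15 × 0.99 × 1.8 = 2.049 m³/s
w_5 = (11.4 − 8.8)/2 = 1.3 m; q_5 = 0.63 × 0.41 × 1.3 = 0.3358 m³/s
Q = Σ qᵢ = 7.199 m³/s
= 7.199 × 1000 = 7199 L/s

7200 L/s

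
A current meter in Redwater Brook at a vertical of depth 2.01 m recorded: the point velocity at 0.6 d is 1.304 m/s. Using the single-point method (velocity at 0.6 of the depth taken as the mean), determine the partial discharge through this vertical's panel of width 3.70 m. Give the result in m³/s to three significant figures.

v̄ = v₀.₆ = 1.304 m/s
q = v̄ × d × w = 1.304 × 2.01 × 3.70 = 9.698 m³/s

9.70 m³/s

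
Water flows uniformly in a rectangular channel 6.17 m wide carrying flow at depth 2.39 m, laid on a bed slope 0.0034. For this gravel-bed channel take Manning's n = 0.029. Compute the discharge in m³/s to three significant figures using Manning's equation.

A = b·y = 6.17 × 2.39 = 14.75 m²
P = b + 2y = 6.17 + 2×2.39 = 10.95 m
R = A/P = 14.75/10.95 = 1.347 m
Q = (1/n)·A·R^(2/3)·S^(1/2) = (1/0.029) × 14.75 × 1.347^(2/3) × 0.0034^(1/2) = 36.16 m³/s

36.2 m³/s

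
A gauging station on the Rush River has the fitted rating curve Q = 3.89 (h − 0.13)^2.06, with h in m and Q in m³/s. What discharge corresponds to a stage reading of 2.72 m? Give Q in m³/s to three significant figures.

27.6 m³/s

Q = 3.89 × (2.72 − 0.13)^2.06 = 3.89 × 2.59^2.06 = 27.63 m³/s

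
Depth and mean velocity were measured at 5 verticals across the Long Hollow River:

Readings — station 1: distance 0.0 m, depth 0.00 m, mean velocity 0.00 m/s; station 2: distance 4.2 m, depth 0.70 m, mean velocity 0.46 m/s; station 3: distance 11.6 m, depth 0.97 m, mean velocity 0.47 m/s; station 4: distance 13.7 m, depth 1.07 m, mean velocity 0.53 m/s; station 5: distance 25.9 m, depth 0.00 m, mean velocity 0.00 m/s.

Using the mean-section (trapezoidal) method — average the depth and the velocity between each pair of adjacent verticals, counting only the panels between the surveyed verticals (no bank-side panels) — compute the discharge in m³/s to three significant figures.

Panel 1-2: Δb = 4.2 m, d̄ = (0.00+0.70)/2 = 0.35, v̄ = (0.00+0.46)/2 = 0.23 → q = 4.2×0.35×0.23 = 0.3381 m³/s
Panel 2-3: Δb = 7.4 m, d̄ = (0.70+0.97)/2 = 0.835, v̄ = (0.46+0.47)/2 = 0.465 → q = 7.4×0.835×0.465 = 2.873 m³/s
Panel 3-4: Δb = 2.1 m, d̄ = (0.97+1.07)/2 = 1.02, v̄ = (0.47+0.53)/2 = 0.5 → q = 2.1×1.02×0.5 = 1.071 m³/s
Panel 4-5: Δb = 12.2 m, d̄ = (1.07+0.00)/2 = 0.535, v̄ = (0.53+0.00)/2 = 0.265 → q = 12.2×0.535×0.265 = 1.730 m³/s
Q = Σ q = 6.012 m³/s

6.01 m³/s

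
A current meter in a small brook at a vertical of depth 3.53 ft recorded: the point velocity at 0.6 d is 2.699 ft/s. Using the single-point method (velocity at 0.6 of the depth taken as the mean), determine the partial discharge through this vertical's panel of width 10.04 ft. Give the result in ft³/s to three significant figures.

v̄ = v₀.₆ = 2.699 ft/s
q = v̄ × d × w = 2.699 × 3.53 × 10.04 = 95.66 ft³/s

95.7 ft³/s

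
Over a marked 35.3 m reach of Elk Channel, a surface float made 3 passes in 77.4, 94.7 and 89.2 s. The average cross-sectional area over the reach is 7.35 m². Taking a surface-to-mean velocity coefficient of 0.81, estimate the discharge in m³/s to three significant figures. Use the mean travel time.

t̄ = (77.4 + 94.7 + 89.2) / 3 = 87.1 s
v_surface = L / t̄ = 35.3 / 87.1 = 0.4053 m/s
v_mean = 0.81 × 0.4053 = 0.3283 m/s
Q = A × v_mean = 7.35 × 0.3283 = 2.413 m³/s

2.41 m³/s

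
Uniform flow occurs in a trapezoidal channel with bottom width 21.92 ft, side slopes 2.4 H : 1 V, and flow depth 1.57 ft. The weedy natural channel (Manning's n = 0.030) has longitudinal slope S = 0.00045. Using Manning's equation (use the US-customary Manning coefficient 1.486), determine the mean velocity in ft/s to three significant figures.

1.28 ft/s

A = (b + z·y)·y = (21.92 + 2.4×1.57)×1.57 = 40.33 ft²
P = b + 2y√(1+z²) = 21.92 + 2×1.57×√(1+2.4²) = 30.08 ft
R = A/P = 40.33/30.08 = 1.341 ft
Q = (1.486/n)·A·R^(2/3)·S^(1/2) = (1.486/0.030) × 40.33 × 1.341^(2/3) × 0.00045^(1/2) = 51.52 ft³/s
V = Q/A = 51.52/40.33 = 1.278 ft/s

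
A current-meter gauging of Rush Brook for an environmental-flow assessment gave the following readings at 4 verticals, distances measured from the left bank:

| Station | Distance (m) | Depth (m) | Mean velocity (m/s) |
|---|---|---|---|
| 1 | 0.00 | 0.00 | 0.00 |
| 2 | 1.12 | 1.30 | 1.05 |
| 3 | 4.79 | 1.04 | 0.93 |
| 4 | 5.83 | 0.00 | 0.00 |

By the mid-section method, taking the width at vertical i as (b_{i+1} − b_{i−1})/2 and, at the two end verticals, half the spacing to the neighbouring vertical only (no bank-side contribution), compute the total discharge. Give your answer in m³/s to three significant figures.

w_2 = (4.79 − 0.00)/2 = 2.395 m; q_2 = 1.05 × 1.30 × 2.395 = 3.269 m³/s
w_3 = (5.83 − 1.12)/2 = 2.355 m; q_3 = 0.93 × 1.04 × 2.355 = 2.278 m³/s
Stations 1, 4 contribute zero (depth or velocity is 0).
Q = Σ qᵢ = 5.547 m³/s

5.55 m³/s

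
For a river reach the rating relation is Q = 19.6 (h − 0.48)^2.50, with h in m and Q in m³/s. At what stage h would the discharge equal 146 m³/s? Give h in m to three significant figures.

2.71 m

h − h₀ = (Q/C)^(1/b) = (146/19.6)^(1/2.50) = 2.233 m
h = 0.48 + 2.233 = 2.713 m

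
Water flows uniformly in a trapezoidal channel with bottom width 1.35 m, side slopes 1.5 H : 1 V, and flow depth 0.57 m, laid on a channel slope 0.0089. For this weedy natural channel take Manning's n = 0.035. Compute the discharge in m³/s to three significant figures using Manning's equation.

1.74 m³/s

A = (b + z·y)·y = (1.35 + 1.5×0.57)×0.57 = 1.257 m²
P = b + 2y√(1+z²) = 1.35 + 2×0.57×√(1+1.5²) = 3.405 m
R = A/P = 1.257/3.405 = 0.3691 m
Q = (1/n)·A·R^(2/3)·S^(1/2) = (1/0.035) × 1.257 × 0.3691^(2/3) × 0.0089^(1/2) = 1.743 m³/s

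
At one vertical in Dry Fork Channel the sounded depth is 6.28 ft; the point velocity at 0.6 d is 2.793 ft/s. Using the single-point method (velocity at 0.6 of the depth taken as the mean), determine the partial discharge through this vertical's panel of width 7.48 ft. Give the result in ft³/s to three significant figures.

v̄ = v₀.₆ = 2.793 ft/s
q = v̄ × d × w = 2.793 × 6.28 × 7.48 = 131.2 ft³/s

131 ft³/s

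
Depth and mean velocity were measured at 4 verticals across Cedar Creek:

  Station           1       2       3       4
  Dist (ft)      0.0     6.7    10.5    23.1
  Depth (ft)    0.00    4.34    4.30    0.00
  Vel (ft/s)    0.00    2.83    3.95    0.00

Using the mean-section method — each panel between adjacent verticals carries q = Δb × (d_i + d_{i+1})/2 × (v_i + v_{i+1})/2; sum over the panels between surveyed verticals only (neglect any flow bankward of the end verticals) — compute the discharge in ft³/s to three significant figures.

Panel 1-2: Δb = 6.7 ft, d̄ = (0.00+4.34)/2 = 2.17, v̄ = (0.00+2.83)/2 = 1.415 → q = 6.7×2.17×1.415 = 20.57 ft³/s
Panel 2-3: Δb = 3.8 ft, d̄ = (4.34+4.30)/2 = 4.32, v̄ = (2.83+3.95)/2 = 3.39 → q = 3.8×4.32×3.39 = 55.65 ft³/s
Panel 3-4: Δb = 12.6 ft, d̄ = (4.30+0.00)/2 = 2.15, v̄ = (3.95+0.00)/2 = 1.975 → q = 12.6×2.15×1.975 = 53.50 ft³/s
Q = Σ q = 129.7 ft³/s

130 ft³/s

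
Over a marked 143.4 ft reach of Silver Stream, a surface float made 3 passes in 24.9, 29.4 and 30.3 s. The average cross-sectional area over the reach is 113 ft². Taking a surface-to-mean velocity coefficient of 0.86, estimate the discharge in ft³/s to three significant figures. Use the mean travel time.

t̄ = (24.9 + 29.4 + 30.3) / 3 = 28.2 s
v_surface = L / t̄ = 143.4 / 28.2 = 5.085 ft/s
v_mean = 0.86 × 5.085 = 4.373 ft/s
Q = A × v_mean = 113 × 4.373 = 494.2 ft³/s

494 ft³/s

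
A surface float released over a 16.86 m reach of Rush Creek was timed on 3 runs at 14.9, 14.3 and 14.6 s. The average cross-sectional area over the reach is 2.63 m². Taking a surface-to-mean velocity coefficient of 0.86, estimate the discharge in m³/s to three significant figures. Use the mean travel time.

2.61 m³/s

t̄ = (14.9 + 14.3 + 14.6) / 3 = 14.6 s
v_surface = L / t̄ = 16.86 / 14.6 = 1.155 m/s
v_mean = 0.86 × 1.155 = 0.9931 m/s
Q = A × v_mean = 2.63 × 0.9931 = 2.612 m³/s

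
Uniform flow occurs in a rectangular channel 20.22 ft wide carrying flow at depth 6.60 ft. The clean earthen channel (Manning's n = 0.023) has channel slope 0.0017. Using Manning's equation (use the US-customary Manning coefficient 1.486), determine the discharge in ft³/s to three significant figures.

895 ft³/s

A = b·y = 20.22 × 6.60 = 133.5 ft²
P = b + 2y = 20.22 + 2×6.60 = 33.42 ft
R = A/P = 133.5/33.42 = 3.993 ft
Q = (1.486/n)·A·R^(2/3)·S^(1/2) = (1.486/0.023) × 133.5 × 3.993^(2/3) × 0.0017^(1/2) = 894.8 ft³/s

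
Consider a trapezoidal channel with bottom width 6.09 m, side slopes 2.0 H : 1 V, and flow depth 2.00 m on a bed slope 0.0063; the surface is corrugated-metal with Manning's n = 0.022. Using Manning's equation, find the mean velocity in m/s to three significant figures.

A = (b + z·y)·y = (6.09 + 2.0×2.00)×2.00 = 20.18 m²
P = b + 2y√(1+z²) = 6.09 + 2×2.00×√(1+2.0²) = 15.03 m
R = A/P = 20.18/15.03 = 1.342 m
Q = (1/n)·A·R^(2/3)·S^(1/2) = (1/0.022) × 20.18 × 1.342^(2/3) × 0.0063^(1/2) = 88.59 m³/s
V = Q/A = 88.59/20.18 = 4.390 m/s

4.39 m/s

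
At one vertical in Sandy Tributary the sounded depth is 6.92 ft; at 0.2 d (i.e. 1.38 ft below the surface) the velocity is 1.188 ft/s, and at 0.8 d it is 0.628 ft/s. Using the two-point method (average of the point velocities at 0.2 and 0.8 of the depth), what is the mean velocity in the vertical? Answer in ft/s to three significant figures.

v̄ = (1.188 + 0.628) / 2 = 0.9080 ft/s

0.908 ft/s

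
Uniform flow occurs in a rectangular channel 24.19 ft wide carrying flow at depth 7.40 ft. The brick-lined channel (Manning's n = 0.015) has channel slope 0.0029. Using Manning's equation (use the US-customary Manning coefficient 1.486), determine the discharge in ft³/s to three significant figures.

2640 ft³/s

A = b·y = 24.19 × 7.40 = 179.0 ft²
P = b + 2y = 24.19 + 2×7.40 = 38.99 ft
R = A/P = 179.0/38.99 = 4.591 ft
Q = (1.486/n)·A·R^(2/3)·S^(1/2) = (1.486/0.015) × 179.0 × 4.591^(2/3) × 0.0029^(1/2) = 2638 ft³/s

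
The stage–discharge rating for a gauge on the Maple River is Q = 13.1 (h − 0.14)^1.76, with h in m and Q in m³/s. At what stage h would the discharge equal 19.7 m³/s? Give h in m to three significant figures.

1.40 m

h − h₀ = (Q/C)^(1/b) = (19.7/13.1)^(1/1.76) = 1.261 m
h = 0.14 + 1.261 = 1.401 m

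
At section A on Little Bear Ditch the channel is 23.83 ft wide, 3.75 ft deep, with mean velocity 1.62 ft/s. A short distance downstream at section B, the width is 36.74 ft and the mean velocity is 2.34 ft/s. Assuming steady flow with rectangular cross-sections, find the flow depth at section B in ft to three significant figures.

1.68 ft

Q = A₁V₁ = (23.83×3.75) × 1.62 = 144.8 ft³/s
d₂ = Q/(b₂ V₂) = 144.8/(36.74×2.34) = 1.684 ft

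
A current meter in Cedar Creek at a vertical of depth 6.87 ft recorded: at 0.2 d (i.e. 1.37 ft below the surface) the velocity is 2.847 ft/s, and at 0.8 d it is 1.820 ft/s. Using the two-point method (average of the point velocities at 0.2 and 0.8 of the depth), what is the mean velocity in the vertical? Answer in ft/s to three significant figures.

2.33 ft/s

v̄ = (2.847 + 1.820) / 2 = 2.334 ft/s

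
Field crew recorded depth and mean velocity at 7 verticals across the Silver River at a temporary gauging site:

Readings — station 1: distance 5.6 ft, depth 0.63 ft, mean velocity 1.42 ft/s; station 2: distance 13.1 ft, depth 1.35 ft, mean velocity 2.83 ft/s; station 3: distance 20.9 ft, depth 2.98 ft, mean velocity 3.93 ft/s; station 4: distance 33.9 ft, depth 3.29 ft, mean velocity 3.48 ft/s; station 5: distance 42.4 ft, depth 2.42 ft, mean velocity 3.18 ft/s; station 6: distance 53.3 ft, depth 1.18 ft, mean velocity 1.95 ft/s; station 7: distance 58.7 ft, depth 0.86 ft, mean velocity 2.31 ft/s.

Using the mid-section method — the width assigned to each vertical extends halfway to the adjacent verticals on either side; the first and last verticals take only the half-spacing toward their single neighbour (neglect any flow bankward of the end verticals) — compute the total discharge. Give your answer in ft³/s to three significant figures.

w_1 = (13.1 − 5.6)/2 = 3.75 ft; q_1 = 1.42 × 0.63 × 3.75 = 3.355 ft³/s
w_2 = (20.9 − 5.6)/2 = 7.65 ft; q_2 = 2.83 × 1.35 × 7.65 = 29.23 ft³/s
w_3 = (33.9 − 13.1)/2 = 10.4 ft; q_3 = 3.93 × 2.98 × 10.4 = 121.8 ft³/s
w_4 = (42.4 − 20.9)/2 = 10.75 ft; q_4 = 3.48 × 3.29 × 10.75 = 123.1 ft³/s
w_5 = (53.3 − 33.9)/2 = 9.7 ft; q_5 = 3.18 × 2.42 × 9.7 = 74.65 ft³/s
w_6 = (58.7 − 42.4)/2 = 8.15 ft; q_6 = 1.95 × 1.18 × 8.15 = 18.75 ft³/s
w_7 = (58.7 − 53.3)/2 = 2.7 ft; q_7 = 2.31 × 0.86 × 2.7 = 5.364 ft³/s
Q = Σ qᵢ = 376.2 ft³/s

376 ft³/s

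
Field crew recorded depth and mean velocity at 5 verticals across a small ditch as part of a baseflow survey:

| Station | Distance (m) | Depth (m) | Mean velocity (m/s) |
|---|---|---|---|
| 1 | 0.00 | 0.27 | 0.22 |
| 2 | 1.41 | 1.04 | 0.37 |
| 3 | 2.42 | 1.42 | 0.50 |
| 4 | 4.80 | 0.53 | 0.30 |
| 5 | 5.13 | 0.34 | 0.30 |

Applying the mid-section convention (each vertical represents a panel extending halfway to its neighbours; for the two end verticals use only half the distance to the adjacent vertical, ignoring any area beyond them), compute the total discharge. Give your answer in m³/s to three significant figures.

w_1 = (1.41 − 0.00)/2 = 0.705 m; q_1 = 0.22 × 0.27 × 0.705 = 0.04188 m³/s
w_2 = (2.42 − 0.00)/2 = 1.21 m; q_2 = 0.37 × 1.04 × 1.21 = 0.4656 m³/s
w_3 = (4.80 − 1.41)/2 = 1.695 m; q_3 = 0.50 × 1.42 × 1.695 = 1.203 m³/s
w_4 = (5.13 − 2.42)/2 = 1.355 m; q_4 = 0.30 × 0.53 × 1.355 = 0.2154 m³/s
w_5 = (5.13 − 4.80)/2 = 0.165 m; q_5 = 0.30 × 0.34 × 0.165 = 0.01683 m³/s
Q = Σ qᵢ = 1.943 m³/s

1.94 m³/s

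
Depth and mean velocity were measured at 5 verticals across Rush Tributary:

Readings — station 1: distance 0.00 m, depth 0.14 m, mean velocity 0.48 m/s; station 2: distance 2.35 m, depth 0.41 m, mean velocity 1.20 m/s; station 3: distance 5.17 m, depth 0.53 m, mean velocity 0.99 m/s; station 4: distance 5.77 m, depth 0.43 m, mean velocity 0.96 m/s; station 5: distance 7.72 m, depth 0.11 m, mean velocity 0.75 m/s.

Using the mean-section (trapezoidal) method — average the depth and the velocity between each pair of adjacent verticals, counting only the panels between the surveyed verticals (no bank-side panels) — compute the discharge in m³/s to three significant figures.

Panel 1-2: Δb = 2.35 m, d̄ = (0.14+0.41)/2 = 0.275, v̄ = (0.48+1.20)/2 = 0.84 → q = 2.35×0.275×0.84 = 0.5429 m³/s
Panel 2-3: Δb = 2.82 m, d̄ = (0.41+0.53)/2 = 0.47, v̄ = (1.20+0.99)/2 = 1.095 → q = 2.82×0.47×1.095 = 1.451 m³/s
Panel 3-4: Δb = 0.6 m, d̄ = (0.53+0.43)/2 = 0.48, v̄ = (0.99+0.96)/2 = 0.975 → q = 0.6×0.48×0.975 = 0.2808 m³/s
Panel 4-5: Δb = 1.95 m, d̄ = (0.43+0.11)/2 = 0.27, v̄ = (0.96+0.75)/2 = 0.855 → q = 1.95×0.27×0.855 = 0.4502 m³/s
Q = Σ q = 2.725 m³/s

2.73 m³/s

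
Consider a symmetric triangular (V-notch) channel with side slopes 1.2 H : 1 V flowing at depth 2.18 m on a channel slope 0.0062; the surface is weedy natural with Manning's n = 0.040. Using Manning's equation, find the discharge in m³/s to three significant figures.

A = z·y² = 1.2×2.18² = 5.703 m²
P = 2y√(1+z²) = 2×2.18×√(1+1.2²) = 6.811 m
R = A/P = 5.703/6.811 = 0.8374 m
Q = (1/n)·A·R^(2/3)·S^(1/2) = (1/0.040) × 5.703 × 0.8374^(2/3) × 0.0062^(1/2) = 9.973 m³/s

9.97 m³/s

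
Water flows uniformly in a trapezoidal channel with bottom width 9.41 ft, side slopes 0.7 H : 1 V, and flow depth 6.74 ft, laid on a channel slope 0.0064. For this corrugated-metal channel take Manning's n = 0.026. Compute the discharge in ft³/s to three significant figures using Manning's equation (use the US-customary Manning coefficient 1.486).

A = (b + z·y)·y = (9.41 + 0.7×6.74)×6.74 = 95.22 ft²
P = b + 2y√(1+z²) = 9.41 + 2×6.74×√(1+0.7²) = 25.86 ft
R = A/P = 95.22/25.86 = 3.682 ft
Q = (1.486/n)·A·R^(2/3)·S^(1/2) = (1.486/0.026) × 95.22 × 3.682^(2/3) × 0.0064^(1/2) = 1038 ft³/s

1040 ft³/s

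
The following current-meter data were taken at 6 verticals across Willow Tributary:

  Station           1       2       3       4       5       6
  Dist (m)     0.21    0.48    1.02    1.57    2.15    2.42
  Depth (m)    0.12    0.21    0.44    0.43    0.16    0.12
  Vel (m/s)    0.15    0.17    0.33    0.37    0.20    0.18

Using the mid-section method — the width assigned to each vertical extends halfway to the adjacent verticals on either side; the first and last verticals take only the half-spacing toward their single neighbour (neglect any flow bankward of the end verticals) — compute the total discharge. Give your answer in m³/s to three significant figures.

0.202 m³/s

w_1 = (0.48 − 0.21)/2 = 0.135 m; q_1 = 0.15 × 0.12 × 0.135 = 0.002430 m³/s
w_2 = (1.02 − 0.21)/2 = 0.405 m; q_2 = 0.17 × 0.21 × 0.405 = 0.01446 m³/s
w_3 = (1.57 − 0.48)/2 = 0.545 m; q_3 = 0.33 × 0.44 × 0.545 = 0.07913 m³/s
w_4 = (2.15 − 1.02)/2 = 0.565 m; q_4 = 0.37 × 0.43 × 0.565 = 0.08989 m³/s
w_5 = (2.42 − 1.57)/2 = 0.425 m; q_5 = 0.20 × 0.16 × 0.425 = 0.01360 m³/s
w_6 = (2.42 − 2.15)/2 = 0.135 m; q_6 = 0.18 × 0.12 × 0.135 = 0.002916 m³/s
Q = Σ qᵢ = 0.2024 m³/s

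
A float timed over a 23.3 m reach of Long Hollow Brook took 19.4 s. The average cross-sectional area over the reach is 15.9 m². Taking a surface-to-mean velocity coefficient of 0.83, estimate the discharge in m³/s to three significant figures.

v_surface = L / t̄ = 23.3 / 19.4 = 1.201 m/s
v_mean = 0.83 × 1.201 = 0.9969 m/s
Q = A × v_mean = 15.9 × 0.9969 = 15.85 m³/s

15.9 m³/s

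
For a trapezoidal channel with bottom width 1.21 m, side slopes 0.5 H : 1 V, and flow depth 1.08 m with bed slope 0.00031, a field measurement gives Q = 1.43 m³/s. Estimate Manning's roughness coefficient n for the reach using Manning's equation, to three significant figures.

A = (b + z·y)·y = (1.21 + 0.5×1.08)×1.08 = 1.890 m²
P = b + 2y√(1+z²) = 1.21 + 2×1.08×√(1+0.5²) = 3.625 m
R = A/P = 1.890/3.625 = 0.5214 m
n = (1/Q)·A·R^(2/3)·S^(1/2) = (1/1.43) × 1.890 × 0.6478 × 0.01761 = 0.01507

0.0151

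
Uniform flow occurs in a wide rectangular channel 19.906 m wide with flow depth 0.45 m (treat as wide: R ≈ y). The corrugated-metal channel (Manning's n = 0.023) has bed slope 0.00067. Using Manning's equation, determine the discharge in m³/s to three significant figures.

A = b·y = 19.906 × 0.45 = 8.958 m²
Wide channel: R ≈ y = 0.45 m
Q = (1/n)·A·R^(2/3)·S^(1/2) = (1/0.023) × 8.958 × 0.4500^(2/3) × 0.00067^(1/2) = 5.920 m³/s

5.92 m³/s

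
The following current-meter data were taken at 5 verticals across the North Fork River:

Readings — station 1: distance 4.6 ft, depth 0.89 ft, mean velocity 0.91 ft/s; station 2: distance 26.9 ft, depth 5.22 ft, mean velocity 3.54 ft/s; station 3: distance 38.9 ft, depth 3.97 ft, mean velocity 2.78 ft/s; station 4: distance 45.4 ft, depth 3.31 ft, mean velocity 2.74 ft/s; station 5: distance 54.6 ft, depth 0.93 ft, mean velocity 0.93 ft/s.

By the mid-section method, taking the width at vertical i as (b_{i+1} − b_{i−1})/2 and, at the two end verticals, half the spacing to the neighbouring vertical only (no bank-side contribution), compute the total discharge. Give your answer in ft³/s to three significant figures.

503 ft³/s

w_1 = (26.9 − 4.6)/2 = 11.15 ft; q_1 = 0.91 × 0.89 × 11.15 = 9.030 ft³/s
w_2 = (38.9 − 4.6)/2 = 17.15 ft; q_2 = 3.54 × 5.22 × 17.15 = 316.9 ft³/s
w_3 = (45.4 − 26.9)/2 = 9.25 ft; q_3 = 2.78 × 3.97 × 9.25 = 102.1 ft³/s
w_4 = (54.6 − 38.9)/2 = 7.85 ft; q_4 = 2.74 × 3.31 × 7.85 = 71.19 ft³/s
w_5 = (54.6 − 45.4)/2 = 4.6 ft; q_5 = 0.93 × 0.93 × 4.6 = 3.979 ft³/s
Q = Σ qᵢ = 503.2 ft³/s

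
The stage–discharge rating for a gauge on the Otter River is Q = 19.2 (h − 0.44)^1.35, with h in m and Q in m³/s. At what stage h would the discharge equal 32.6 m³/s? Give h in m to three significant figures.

h − h₀ = (Q/C)^(1/b) = (32.6/19.2)^(1/1.35) = 1.480 m
h = 0.44 + 1.480 = 1.920 m

1.92 m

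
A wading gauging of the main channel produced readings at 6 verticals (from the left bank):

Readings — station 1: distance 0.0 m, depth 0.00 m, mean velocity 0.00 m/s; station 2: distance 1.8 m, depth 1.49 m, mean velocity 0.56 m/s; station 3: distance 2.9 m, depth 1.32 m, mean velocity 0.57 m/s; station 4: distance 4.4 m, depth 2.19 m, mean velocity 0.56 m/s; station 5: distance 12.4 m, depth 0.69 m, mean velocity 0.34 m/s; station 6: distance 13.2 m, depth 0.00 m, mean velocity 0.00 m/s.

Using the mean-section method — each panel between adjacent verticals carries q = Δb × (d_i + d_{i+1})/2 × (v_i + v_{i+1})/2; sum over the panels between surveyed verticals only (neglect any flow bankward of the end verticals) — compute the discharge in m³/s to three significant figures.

7.97 m³/s

Panel 1-2: Δb = 1.8 m, d̄ = (0.00+1.49)/2 = 0.745, v̄ = (0.00+0.56)/2 = 0.28 → q = 1.8×0.745×0.28 = 0.3755 m³/s
Panel 2-3: Δb = 1.1 m, d̄ = (1.49+1.32)/2 = 1.405, v̄ = (0.56+0.57)/2 = 0.565 → q = 1.1×1.405×0.565 = 0.8732 m³/s
Panel 3-4: Δb = 1.5 m, d̄ = (1.32+2.19)/2 = 1.755, v̄ = (0.57+0.56)/2 = 0.565 → q = 1.5×1.755×0.565 = 1.487 m³/s
Panel 4-5: Δb = 8 m, d̄ = (2.19+0.69)/2 = 1.44, v̄ = (0.56+0.34)/2 = 0.45 → q = 8×1.44×0.45 = 5.184 m³/s
Panel 5-6: Δb = 0.8 m, d̄ = (0.69+0.00)/2 = 0.345, v̄ = (0.34+0.00)/2 = 0.17 → q = 0.8×0.345×0.17 = 0.04692 m³/s
Q = Σ q = 7.967 m³/s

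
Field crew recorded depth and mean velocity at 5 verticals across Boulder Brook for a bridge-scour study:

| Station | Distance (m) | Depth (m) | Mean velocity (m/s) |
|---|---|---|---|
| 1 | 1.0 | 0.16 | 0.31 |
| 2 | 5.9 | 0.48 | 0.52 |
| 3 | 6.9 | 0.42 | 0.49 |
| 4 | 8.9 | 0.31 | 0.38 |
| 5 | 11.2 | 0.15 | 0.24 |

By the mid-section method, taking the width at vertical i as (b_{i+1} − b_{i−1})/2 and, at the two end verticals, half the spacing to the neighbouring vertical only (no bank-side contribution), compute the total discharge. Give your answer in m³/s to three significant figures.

1.46 m³/s

w_1 = (5.9 − 1.0)/2 = 2.45 m; q_1 = 0.31 × 0.16 × 2.45 = 0.1215 m³/s
w_2 = (6.9 − 1.0)/2 = 2.95 m; q_2 = 0.52 × 0.48 × 2.95 = 0.7363 m³/s
w_3 = (8.9 − 5.9)/2 = 1.5 m; q_3 = 0.49 × 0.42 × 1.5 = 0.3087 m³/s
w_4 = (11.2 − 6.9)/2 = 2.15 m; q_4 = 0.38 × 0.31 × 2.15 = 0.2533 m³/s
w_5 = (11.2 − 8.9)/2 = 1.15 m; q_5 = 0.24 × 0.15 × 1.15 = 0.04140 m³/s
Q = Σ qᵢ = 1.461 m³/s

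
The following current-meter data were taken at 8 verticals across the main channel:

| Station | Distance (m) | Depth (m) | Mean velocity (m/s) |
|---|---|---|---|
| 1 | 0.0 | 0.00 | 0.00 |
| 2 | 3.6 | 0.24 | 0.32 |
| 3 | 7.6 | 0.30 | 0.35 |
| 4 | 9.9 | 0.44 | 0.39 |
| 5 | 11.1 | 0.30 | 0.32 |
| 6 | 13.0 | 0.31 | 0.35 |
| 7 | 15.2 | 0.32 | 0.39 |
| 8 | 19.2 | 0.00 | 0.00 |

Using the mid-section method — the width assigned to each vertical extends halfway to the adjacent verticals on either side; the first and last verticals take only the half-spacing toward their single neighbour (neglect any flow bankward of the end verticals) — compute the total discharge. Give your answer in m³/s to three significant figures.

w_2 = (7.6 − 0.0)/2 = 3.8 m; q_2 = 0.32 × 0.24 × 3.8 = 0.2918 m³/s
w_3 = (9.9 − 3.6)/2 = 3.15 m; q_3 = 0.35 × 0.30 × 3.15 = 0.3308 m³/s
w_4 = (11.1 − 7.6)/2 = 1.75 m; q_4 = 0.39 × 0.44 × 1.75 = 0.3003 m³/s
w_5 = (13.0 − 9.9)/2 = 1.55 m; q_5 = 0.32 × 0.30 × 1.55 = 0.1488 m³/s
w_6 = (15.2 − 11.1)/2 = 2.05 m; q_6 = 0.35 × 0.31 × 2.05 = 0.2224 m³/s
w_7 = (19.2 − 13.0)/2 = 3.1 m; q_7 = 0.39 × 0.32 × 3.1 = 0.3869 m³/s
Stations 1, 8 contribute zero (depth or velocity is 0).
Q = Σ qᵢ = 1.681 m³/s

1.68 m³/s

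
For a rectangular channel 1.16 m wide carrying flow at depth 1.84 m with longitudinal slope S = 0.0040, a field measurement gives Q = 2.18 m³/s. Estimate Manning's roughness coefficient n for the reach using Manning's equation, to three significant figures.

A = b·y = 1.16 × 1.84 = 2.134 m²
P = b + 2y = 1.16 + 2×1.84 = 4.840 m
R = A/P = 2.134/4.840 = 0.4410 m
n = (1/Q)·A·R^(2/3)·S^(1/2) = (1/2.18) × 2.134 × 0.5794 × 0.06325 = 0.03588

0.0359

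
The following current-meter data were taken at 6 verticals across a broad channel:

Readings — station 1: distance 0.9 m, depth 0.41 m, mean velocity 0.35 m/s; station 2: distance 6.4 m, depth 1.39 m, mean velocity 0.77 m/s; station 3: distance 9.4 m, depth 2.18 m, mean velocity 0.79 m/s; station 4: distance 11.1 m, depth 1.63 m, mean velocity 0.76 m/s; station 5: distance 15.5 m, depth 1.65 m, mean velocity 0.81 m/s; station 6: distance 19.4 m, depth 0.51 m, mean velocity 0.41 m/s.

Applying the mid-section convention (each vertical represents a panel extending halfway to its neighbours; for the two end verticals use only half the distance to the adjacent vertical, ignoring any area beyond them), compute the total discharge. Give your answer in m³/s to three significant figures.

w_1 = (6.4 − 0.9)/2 = 2.75 m; q_1 = 0.35 × 0.41 × 2.75 = 0.3946 m³/s
w_2 = (9.4 − 0.9)/2 = 4.25 m; q_2 = 0.77 × 1.39 × 4.25 = 4.549 m³/s
w_3 = (11.1 − 6.4)/2 = 2.35 m; q_3 = 0.79 × 2.18 × 2.35 = 4.047 m³/s
w_4 = (15.5 − 9.4)/2 = 3.05 m; q_4 = 0.76 × 1.63 × 3.05 = 3.778 m³/s
w_5 = (19.4 − 11.1)/2 = 4.15 m; q_5 = 0.81 × 1.65 × 4.15 = 5.546 m³/s
w_6 = (19.4 − 15.5)/2 = 1.95 m; q_6 = 0.41 × 0.51 × 1.95 = 0.4077 m³/s
Q = Σ qᵢ = 18.72 m³/s

18.7 m³/s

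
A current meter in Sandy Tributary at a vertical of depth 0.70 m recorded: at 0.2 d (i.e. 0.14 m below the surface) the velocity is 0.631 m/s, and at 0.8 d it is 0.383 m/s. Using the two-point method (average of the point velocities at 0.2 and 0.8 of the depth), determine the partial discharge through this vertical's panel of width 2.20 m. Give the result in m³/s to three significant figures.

v̄ = (0.631 + 0.383) / 2 = 0.5070 m/s
q = v̄ × d × w = 0.5070 × 0.70 × 2.20 = 0.7808 m³/s

0.781 m³/s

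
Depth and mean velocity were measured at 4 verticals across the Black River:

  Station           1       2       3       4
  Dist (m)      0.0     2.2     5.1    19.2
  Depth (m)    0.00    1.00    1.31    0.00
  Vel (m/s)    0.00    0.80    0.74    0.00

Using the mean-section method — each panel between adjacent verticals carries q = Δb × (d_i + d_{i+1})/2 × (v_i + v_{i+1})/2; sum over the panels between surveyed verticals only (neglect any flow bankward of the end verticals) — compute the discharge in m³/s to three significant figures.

6.44 m³/s

Panel 1-2: Δb = 2.2 m, d̄ = (0.00+1.00)/2 = 0.5, v̄ = (0.00+0.80)/2 = 0.4 → q = 2.2×0.5×0.4 = 0.4400 m³/s
Panel 2-3: Δb = 2.9 m, d̄ = (1.00+1.31)/2 = 1.155, v̄ = (0.80+0.74)/2 = 0.77 → q = 2.9×1.155×0.77 = 2.579 m³/s
Panel 3-4: Δb = 14.1 m, d̄ = (1.31+0.00)/2 = 0.655, v̄ = (0.74+0.00)/2 = 0.37 → q = 14.1×0.655×0.37 = 3.417 m³/s
Q = Σ q = 6.436 m³/s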